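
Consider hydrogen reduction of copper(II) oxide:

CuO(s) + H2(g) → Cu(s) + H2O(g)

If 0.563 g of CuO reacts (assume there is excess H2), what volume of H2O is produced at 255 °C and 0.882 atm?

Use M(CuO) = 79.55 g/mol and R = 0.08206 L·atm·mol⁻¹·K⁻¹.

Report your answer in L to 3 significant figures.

0.348 L

n(CuO) = 0.5630 / 79.55 = 0.007077 mol
n(H2O) = (1/1) × 0.007077 = 0.007077 mol
V = nRT/P = 0.007077 × 0.08206 × 528.15 / 0.882 = 0.3478 L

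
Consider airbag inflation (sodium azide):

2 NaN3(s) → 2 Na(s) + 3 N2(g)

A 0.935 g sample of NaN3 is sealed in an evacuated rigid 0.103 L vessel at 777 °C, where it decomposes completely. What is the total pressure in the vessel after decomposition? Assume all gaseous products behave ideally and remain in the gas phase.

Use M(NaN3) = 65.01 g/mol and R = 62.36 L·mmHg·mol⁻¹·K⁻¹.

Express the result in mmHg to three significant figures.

n(NaN3) = 0.935 / 65.01 = 0.01438 mol
n(gas produced) = (3/2) × 0.01438 = 0.02157 mol
P = nRT/V = 0.02157 × 62.36 × 1050.15 / 0.103 = 13710 mmHg

13700 mmHg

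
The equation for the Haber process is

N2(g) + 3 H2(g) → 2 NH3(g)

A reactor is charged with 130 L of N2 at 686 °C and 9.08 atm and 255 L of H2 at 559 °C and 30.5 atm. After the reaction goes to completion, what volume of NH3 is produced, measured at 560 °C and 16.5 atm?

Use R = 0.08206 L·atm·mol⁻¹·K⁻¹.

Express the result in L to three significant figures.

n(N2) = PV/RT = (9.08 × 130) / (0.08206 × 959.15) = 15.00 mol
n(H2) = PV/RT = (30.5 × 255) / (0.08206 × 832.15) = 113.9 mol
For 15.00 mol N2, stoichiometry requires (3/1) × 15.00 = 45.00 mol H2; 113.9 mol is available, so N2 is limiting.
n(NH3) = (2/1) × 15.00 = 30.00 mol
V(NH3) = nRT/P = 30.00 × 0.08206 × 833.15 / 16.5 = 124.3 L

124 L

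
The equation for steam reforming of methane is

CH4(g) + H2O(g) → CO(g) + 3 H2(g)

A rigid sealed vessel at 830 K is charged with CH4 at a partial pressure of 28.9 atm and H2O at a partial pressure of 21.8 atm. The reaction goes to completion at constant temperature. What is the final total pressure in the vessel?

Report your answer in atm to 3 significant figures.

94.3 atm

Because the vessel is rigid and T is held at 830 K, work the stoichiometry in partial pressures (P_i = n_iRT/V).
P(H2O) required for 28.9 atm of CH4 = (1/1) × 28.9 = 28.90 atm; available 21.8 atm, so H2O is limiting.
P(CH4) remaining = 28.9 − (1/1) × 21.8 = 7.100 atm
P(gaseous products) = (1+3)/1 × 21.8 = 87.20 atm
P_total at 830 K = 7.100 + 87.20 = 94.30 atm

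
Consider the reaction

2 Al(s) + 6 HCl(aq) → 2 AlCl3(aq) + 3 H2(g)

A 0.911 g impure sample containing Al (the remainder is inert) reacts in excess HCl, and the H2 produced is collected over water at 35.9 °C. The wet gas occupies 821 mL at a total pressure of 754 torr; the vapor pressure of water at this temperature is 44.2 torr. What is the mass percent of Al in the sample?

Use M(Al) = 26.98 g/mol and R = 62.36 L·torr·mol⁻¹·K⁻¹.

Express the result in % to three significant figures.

59.7 %

P(H2) = 754 − 44.2 = 709.8 torr
n(H2) = PV/RT = (709.8 × 0.8210) / (62.36 × 309.05) = 0.03024 mol
n(Al) = (2/3) × 0.03024 = 0.02016 mol
m(Al) = 0.02016 × 26.98 = 0.5439 g
%Al = 0.5439 / 0.911 × 100 = 59.70%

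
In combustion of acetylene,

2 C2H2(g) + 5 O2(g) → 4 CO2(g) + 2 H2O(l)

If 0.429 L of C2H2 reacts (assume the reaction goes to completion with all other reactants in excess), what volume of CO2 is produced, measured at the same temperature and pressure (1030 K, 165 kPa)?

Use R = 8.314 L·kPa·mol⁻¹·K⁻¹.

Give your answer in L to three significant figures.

At constant T and P, gas volumes are in the mole ratio: V(CO2) = (4/2) × 0.429 = 0.8580 L

0.858 L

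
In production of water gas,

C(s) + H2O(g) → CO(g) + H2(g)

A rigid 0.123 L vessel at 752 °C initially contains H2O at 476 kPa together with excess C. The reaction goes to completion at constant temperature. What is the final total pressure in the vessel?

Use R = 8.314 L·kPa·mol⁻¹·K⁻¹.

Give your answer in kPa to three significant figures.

Rigid vessel, constant T ⇒ P scales with total gas moles (1 → 2).
P_final = (2/1) × 476 = 952.0 kPa

952 kPa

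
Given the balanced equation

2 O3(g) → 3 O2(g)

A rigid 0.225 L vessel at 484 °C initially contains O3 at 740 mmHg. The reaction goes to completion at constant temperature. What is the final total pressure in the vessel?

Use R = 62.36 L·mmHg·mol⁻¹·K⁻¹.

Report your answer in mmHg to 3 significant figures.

1110 mmHg

Rigid vessel, constant T ⇒ P scales with total gas moles (2 → 3).
P_final = (3/2) × 740 = 1110 mmHg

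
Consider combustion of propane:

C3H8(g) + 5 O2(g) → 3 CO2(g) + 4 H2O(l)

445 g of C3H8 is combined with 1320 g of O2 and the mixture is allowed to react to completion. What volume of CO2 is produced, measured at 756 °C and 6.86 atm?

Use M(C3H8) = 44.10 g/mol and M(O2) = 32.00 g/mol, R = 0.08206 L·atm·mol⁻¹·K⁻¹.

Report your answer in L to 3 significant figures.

n(C3H8) = 445 / 44.10 = 10.09 mol
n(O2) = 1320 / 32.00 = 41.25 mol
For 10.09 mol C3H8, stoichiometry requires (5/1) × 10.09 = 50.45 mol O2; 41.25 mol is available, so O2 is limiting.
n(CO2) = (3/5) × 41.25 = 24.75 mol
V(CO2) = nRT/P = 24.75 × 0.08206 × 1029.15 / 6.86 = 304.7 L

305 L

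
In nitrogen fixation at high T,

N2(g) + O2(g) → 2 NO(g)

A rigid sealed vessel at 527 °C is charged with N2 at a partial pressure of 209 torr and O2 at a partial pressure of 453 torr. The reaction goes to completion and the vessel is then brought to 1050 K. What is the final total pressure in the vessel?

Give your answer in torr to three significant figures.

Because the vessel is rigid and T is held at 527 °C, work the stoichiometry in partial pressures (P_i = n_iRT/V).
P(O2) required for 209 torr of N2 = (1/1) × 209 = 209.0 torr; available 453 torr, so N2 is limiting.
P(O2) remaining = 453 − (1/1) × 209 = 244.0 torr
P(gaseous products) = (2)/1 × 209 = 418.0 torr
P_total at 527 °C = 244.0 + 418.0 = 662.0 torr
Scaling to 1050 K: P = 662.0 × 1050/800.15 = 868.7 torr

869 torr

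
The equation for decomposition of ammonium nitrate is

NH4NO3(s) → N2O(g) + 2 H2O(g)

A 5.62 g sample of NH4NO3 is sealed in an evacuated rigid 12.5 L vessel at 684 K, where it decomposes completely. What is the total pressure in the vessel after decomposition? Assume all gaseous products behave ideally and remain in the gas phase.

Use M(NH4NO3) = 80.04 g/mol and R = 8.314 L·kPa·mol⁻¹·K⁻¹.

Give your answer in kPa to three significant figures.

95.8 kPa

n(NH4NO3) = 5.62 / 80.04 = 0.07021 mol
n(gas produced) = (3/1) × 0.07021 = 0.2106 mol
P = nRT/V = 0.2106 × 8.314 × 684 / 12.5 = 95.81 kPa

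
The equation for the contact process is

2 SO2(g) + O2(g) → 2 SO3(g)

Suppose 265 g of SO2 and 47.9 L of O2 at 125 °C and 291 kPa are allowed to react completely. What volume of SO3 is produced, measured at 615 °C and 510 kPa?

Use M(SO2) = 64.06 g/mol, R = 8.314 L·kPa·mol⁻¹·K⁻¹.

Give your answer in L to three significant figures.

n(SO2) = 265 / 64.06 = 4.137 mol
n(O2) = PV/RT = (291 × 47.9) / (8.314 × 398.15) = 4.211 mol
For 4.137 mol SO2, stoichiometry requires (1/2) × 4.137 = 2.068 mol O2; 4.211 mol is available, so SO2 is limiting.
n(SO3) = (2/2) × 4.137 = 4.137 mol
V(SO3) = nRT/P = 4.137 × 8.314 × 888.15 / 510 = 59.90 L

59.9 L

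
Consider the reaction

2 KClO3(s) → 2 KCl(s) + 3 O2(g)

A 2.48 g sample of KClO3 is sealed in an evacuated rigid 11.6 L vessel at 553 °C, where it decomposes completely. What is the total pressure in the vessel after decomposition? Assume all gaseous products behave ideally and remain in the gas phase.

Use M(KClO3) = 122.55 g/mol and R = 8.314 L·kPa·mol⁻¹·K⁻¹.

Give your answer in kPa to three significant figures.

n(KClO3) = 2.48 / 122.55 = 0.02024 mol
n(gas produced) = (3/2) × 0.02024 = 0.03036 mol
P = nRT/V = 0.03036 × 8.314 × 826.15 / 11.6 = 17.98 kPa

18.0 kPa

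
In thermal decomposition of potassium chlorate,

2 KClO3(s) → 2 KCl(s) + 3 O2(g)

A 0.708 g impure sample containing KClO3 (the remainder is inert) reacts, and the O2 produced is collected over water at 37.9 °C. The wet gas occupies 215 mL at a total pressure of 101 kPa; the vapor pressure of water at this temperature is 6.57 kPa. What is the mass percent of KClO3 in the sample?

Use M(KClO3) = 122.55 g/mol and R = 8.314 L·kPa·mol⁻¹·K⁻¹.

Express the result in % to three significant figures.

90.6 %

P(O2) = 101 − 6.57 = 94.43 kPa
n(O2) = PV/RT = (94.43 × 0.2150) / (8.314 × 311.05) = 0.007851 mol
n(KClO3) = (2/3) × 0.007851 = 0.005234 mol
m(KClO3) = 0.005234 × 122.55 = 0.6414 g
%KClO3 = 0.6414 / 0.708 × 100 = 90.59%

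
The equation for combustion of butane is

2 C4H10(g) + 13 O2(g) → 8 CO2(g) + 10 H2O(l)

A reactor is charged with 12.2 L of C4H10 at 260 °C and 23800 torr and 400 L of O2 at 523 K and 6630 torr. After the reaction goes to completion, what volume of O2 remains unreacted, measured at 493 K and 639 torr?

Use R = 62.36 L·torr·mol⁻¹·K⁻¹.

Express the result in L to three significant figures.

1180 L

n(C4H10) = PV/RT = (23800 × 12.2) / (62.36 × 533.15) = 8.733 mol
n(O2) = PV/RT = (6630 × 400) / (62.36 × 523) = 81.31 mol
For 8.733 mol C4H10, stoichiometry requires (13/2) × 8.733 = 56.76 mol O2; 81.31 mol is available, so C4H10 is limiting.
n(O2) consumed = (13/2) × 8.733 = 56.76 mol; remaining = 81.31 − 56.76 = 24.55 mol
V(O2) = nRT/P = 24.55 × 62.36 × 493 / 639 = 1181 L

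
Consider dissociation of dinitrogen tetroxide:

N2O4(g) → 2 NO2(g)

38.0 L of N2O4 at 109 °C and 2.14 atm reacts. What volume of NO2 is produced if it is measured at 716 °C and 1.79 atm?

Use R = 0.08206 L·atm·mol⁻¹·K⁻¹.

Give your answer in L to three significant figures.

n(N2O4) = PV/RT = (2.14 × 38.0) / (0.08206 × 382.15) = 2.593 mol
n(NO2) = (2/1) × 2.593 = 5.186 mol
V = nRT/P = 5.186 × 0.08206 × 989.15 / 1.79 = 235.2 L

235 L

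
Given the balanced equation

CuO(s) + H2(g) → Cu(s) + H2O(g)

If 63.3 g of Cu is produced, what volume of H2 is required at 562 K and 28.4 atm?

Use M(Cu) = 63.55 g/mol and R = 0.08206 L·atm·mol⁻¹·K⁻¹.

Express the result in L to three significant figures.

n(Cu) = 63.30 / 63.55 = 0.9961 mol
n(H2) = (1/1) × 0.9961 = 0.9961 mol
V = nRT/P = 0.9961 × 0.08206 × 562 / 28.4 = 1.618 L

1.62 L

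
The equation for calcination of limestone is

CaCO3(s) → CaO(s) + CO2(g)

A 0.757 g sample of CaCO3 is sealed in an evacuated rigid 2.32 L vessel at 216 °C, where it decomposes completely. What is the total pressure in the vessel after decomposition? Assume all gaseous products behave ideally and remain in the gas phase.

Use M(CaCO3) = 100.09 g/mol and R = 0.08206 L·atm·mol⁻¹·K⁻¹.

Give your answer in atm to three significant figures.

0.131 atm

n(CaCO3) = 0.757 / 100.09 = 0.007563 mol
n(gas produced) = (1/1) × 0.007563 = 0.007563 mol
P = nRT/V = 0.007563 × 0.08206 × 489.15 / 2.32 = 0.1309 atm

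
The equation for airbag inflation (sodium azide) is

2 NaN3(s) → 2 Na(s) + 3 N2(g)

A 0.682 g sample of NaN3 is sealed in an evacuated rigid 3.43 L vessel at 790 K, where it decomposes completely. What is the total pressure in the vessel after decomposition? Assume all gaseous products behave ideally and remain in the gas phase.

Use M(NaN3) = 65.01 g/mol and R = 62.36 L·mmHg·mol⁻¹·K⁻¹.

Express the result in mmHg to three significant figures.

n(NaN3) = 0.682 / 65.01 = 0.01049 mol
n(gas produced) = (3/2) × 0.01049 = 0.01573 mol
P = nRT/V = 0.01573 × 62.36 × 790 / 3.43 = 225.9 mmHg

226 mmHg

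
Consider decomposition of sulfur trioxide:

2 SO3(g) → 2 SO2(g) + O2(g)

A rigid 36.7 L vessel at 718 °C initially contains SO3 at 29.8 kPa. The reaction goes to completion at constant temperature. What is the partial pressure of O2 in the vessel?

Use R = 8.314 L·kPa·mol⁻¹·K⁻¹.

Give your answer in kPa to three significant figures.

14.9 kPa

n(SO3)₀ = PV/RT = (29.8 × 36.7) / (8.314 × 991.15) = 0.1327 mol
n(O2) = (1/2) × 0.1327 = 0.06635 mol
P(O2) = nRT/V = 0.06635 × 8.314 × 991.15 / 36.7 = 14.90 kPa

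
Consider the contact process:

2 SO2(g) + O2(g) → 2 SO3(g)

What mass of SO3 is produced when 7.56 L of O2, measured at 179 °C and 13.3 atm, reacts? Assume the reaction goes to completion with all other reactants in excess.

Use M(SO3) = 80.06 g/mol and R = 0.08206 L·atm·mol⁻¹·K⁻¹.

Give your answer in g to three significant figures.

434 g

n(O2) = PV/RT = (13.3 × 7.56) / (0.08206 × 452.15) = 2.710 mol
n(SO3) = (2/1) × 2.710 = 5.420 mol
m(SO3) = 5.420 × 80.06 = 433.9 g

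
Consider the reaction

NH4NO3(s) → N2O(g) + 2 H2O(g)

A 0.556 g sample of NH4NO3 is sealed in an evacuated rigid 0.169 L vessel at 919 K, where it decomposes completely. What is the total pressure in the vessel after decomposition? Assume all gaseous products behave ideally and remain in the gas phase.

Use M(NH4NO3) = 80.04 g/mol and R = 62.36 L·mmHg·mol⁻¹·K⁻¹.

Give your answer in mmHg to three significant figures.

n(NH4NO3) = 0.556 / 80.04 = 0.006947 mol
n(gas produced) = (3/1) × 0.006947 = 0.02084 mol
P = nRT/V = 0.02084 × 62.36 × 919 / 0.169 = 7067 mmHg

7070 mmHg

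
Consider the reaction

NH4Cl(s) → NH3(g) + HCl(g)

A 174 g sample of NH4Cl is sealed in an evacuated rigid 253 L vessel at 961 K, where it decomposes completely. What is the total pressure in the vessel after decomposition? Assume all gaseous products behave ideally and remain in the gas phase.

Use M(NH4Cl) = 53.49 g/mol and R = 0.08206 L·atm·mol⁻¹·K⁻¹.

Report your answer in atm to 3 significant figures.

n(NH4Cl) = 174 / 53.49 = 3.253 mol
n(gas produced) = (2/1) × 3.253 = 6.506 mol
P = nRT/V = 6.506 × 0.08206 × 961 / 253 = 2.028 atm

2.03 atm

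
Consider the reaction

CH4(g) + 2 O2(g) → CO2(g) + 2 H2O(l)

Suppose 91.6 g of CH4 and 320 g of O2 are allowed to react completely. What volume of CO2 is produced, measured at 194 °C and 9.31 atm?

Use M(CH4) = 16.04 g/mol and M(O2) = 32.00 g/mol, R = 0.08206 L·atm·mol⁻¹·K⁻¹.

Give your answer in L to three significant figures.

20.6 L

n(CH4) = 91.6 / 16.04 = 5.711 mol
n(O2) = 320 / 32.00 = 10.00 mol
For 5.711 mol CH4, stoichiometry requires (2/1) × 5.711 = 11.42 mol O2; 10.00 mol is available, so O2 is limiting.
n(CO2) = (1/2) × 10.00 = 5.000 mol
V(CO2) = nRT/P = 5.000 × 0.08206 × 467.15 / 9.31 = 20.59 L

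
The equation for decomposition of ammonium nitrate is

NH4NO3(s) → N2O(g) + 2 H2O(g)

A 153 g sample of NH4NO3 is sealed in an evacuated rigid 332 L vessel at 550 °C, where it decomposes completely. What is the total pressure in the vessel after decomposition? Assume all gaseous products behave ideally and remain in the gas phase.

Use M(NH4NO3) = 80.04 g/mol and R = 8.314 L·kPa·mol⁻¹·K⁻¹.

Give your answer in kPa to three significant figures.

118 kPa

n(NH4NO3) = 153 / 80.04 = 1.912 mol
n(gas produced) = (3/1) × 1.912 = 5.736 mol
P = nRT/V = 5.736 × 8.314 × 823.15 / 332 = 118.2 kPa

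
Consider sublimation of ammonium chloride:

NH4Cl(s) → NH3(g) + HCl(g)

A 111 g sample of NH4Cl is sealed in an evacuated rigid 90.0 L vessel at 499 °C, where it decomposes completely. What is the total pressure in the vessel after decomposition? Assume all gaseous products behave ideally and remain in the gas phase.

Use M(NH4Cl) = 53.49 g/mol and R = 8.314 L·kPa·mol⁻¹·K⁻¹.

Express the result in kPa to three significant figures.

n(NH4Cl) = 111 / 53.49 = 2.075 mol
n(gas produced) = (2/1) × 2.075 = 4.150 mol
P = nRT/V = 4.150 × 8.314 × 772.15 / 90.0 = 296.0 kPa

296 kPa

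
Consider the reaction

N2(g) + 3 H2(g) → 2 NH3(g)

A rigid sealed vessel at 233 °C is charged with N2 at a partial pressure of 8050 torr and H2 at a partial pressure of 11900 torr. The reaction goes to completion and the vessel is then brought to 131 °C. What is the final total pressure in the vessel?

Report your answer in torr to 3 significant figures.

With V and T fixed, P_i ∝ n_i, so the mole ratios apply directly to partial pressures at 233 °C.
P(H2) required for 8050 torr of N2 = (3/1) × 8050 = 24150 torr; available 11900 torr, so H2 is limiting.
P(N2) remaining = 8050 − (1/3) × 11900 = 4083 torr
P(gaseous products) = (2)/3 × 11900 = 7933 torr
P_total at 233 °C = 4083 + 7933 = 12020 torr
Scaling to 131 °C: P = 12020 × 404.15/506.15 = 9598 torr

9600 torr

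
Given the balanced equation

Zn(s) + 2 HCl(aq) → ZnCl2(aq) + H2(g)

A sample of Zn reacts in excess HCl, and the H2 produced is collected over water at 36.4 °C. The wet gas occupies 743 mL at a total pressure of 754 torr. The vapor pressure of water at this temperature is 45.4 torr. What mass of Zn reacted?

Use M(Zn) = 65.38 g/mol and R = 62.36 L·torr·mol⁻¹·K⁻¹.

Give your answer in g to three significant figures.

1.78 g

P(H2) = 754 − 45.4 = 708.6 torr
n(H2) = PV/RT = (708.6 × 0.7430) / (62.36 × 309.55) = 0.02727 mol
n(Zn) = (1/1) × 0.02727 = 0.02727 mol
m(Zn) = 0.02727 × 65.38 = 1.783 g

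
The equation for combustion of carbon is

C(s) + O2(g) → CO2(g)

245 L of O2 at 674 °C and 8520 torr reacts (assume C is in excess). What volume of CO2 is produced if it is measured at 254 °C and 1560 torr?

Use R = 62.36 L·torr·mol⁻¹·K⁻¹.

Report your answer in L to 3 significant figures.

745 L

n(O2) = PV/RT = (8520 × 245) / (62.36 × 947.15) = 35.34 mol
n(CO2) = (1/1) × 35.34 = 35.34 mol
V = nRT/P = 35.34 × 62.36 × 527.15 / 1560 = 744.7 L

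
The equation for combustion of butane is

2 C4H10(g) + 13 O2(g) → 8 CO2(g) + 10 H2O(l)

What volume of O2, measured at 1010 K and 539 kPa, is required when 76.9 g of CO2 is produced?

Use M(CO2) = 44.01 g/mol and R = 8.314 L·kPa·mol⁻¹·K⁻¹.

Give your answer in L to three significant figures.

44.2 L

n(CO2) = 76.90 / 44.01 = 1.747 mol
n(O2) = (13/8) × 1.747 = 2.839 mol
V = nRT/P = 2.839 × 8.314 × 1010 / 539 = 44.23 L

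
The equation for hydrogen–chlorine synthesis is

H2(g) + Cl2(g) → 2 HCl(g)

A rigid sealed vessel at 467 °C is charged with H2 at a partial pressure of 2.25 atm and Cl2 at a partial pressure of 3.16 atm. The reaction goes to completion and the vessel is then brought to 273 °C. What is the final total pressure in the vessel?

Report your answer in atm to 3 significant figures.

3.99 atm

Because the vessel is rigid and T is held at 467 °C, work the stoichiometry in partial pressures (P_i = n_iRT/V).
P(Cl2) required for 2.25 atm of H2 = (1/1) × 2.25 = 2.250 atm; available 3.16 atm, so H2 is limiting.
P(Cl2) remaining = 3.16 − (1/1) × 2.25 = 0.9100 atm
P(gaseous products) = (2)/1 × 2.25 = 4.500 atm
P_total at 467 °C = 0.9100 + 4.500 = 5.410 atm
Scaling to 273 °C: P = 5.410 × 546.15/740.15 = 3.992 atm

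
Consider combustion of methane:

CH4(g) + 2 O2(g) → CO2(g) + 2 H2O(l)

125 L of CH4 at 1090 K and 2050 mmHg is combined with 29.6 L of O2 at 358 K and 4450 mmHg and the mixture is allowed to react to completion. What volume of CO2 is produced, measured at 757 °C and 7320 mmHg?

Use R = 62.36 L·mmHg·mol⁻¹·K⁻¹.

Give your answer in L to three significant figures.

n(CH4) = PV/RT = (2050 × 125) / (62.36 × 1090) = 3.770 mol
n(O2) = PV/RT = (4450 × 29.6) / (62.36 × 358) = 5.900 mol
For 3.770 mol CH4, stoichiometry requires (2/1) × 3.770 = 7.540 mol O2; 5.900 mol is available, so O2 is limiting.
n(CO2) = (1/2) × 5.900 = 2.950 mol
V(CO2) = nRT/P = 2.950 × 62.36 × 1030.15 / 7320 = 25.89 L

25.9 L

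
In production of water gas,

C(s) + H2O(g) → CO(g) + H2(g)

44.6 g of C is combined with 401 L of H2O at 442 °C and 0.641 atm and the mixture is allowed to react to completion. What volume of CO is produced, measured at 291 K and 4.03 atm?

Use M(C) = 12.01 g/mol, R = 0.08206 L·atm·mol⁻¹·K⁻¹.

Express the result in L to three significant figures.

22.0 L

n(C) = 44.6 / 12.01 = 3.714 mol
n(H2O) = PV/RT = (0.641 × 401) / (0.08206 × 715.15) = 4.380 mol
For 3.714 mol C, stoichiometry requires (1/1) × 3.714 = 3.714 mol H2O; 4.380 mol is available, so C is limiting.
n(CO) = (1/1) × 3.714 = 3.714 mol
V(CO) = nRT/P = 3.714 × 0.08206 × 291 / 4.03 = 22.01 L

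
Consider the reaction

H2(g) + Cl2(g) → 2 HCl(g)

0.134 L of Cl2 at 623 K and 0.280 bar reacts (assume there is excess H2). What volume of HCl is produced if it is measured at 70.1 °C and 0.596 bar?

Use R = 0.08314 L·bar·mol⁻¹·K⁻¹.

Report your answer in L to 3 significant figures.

n(Cl2) = PV/RT = (0.280 × 0.134) / (0.08314 × 623) = 0.0007244 mol
n(HCl) = (2/1) × 0.0007244 = 0.001449 mol
V = nRT/P = 0.001449 × 0.08314 × 343.25 / 0.596 = 0.06938 L

0.0694 L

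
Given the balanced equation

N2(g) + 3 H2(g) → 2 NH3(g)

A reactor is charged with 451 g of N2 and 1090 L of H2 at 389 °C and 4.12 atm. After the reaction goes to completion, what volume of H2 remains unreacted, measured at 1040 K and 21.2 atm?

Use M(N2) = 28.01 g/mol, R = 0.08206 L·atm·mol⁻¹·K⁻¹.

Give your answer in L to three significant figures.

138 L

n(N2) = 451 / 28.01 = 16.10 mol
n(H2) = PV/RT = (4.12 × 1090) / (0.08206 × 662.15) = 82.65 mol
For 16.10 mol N2, stoichiometry requires (3/1) × 16.10 = 48.30 mol H2; 82.65 mol is available, so N2 is limiting.
n(H2) consumed = (3/1) × 16.10 = 48.30 mol; remaining = 82.65 − 48.30 = 34.35 mol
V(H2) = nRT/P = 34.35 × 0.08206 × 1040 / 21.2 = 138.3 L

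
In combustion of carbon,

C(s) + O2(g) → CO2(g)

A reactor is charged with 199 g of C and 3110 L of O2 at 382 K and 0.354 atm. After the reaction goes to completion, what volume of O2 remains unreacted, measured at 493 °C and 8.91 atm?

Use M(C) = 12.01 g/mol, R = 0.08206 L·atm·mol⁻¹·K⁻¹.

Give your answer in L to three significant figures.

131 L

n(C) = 199 / 12.01 = 16.57 mol
n(O2) = PV/RT = (0.354 × 3110) / (0.08206 × 382) = 35.12 mol
For 16.57 mol C, stoichiometry requires (1/1) × 16.57 = 16.57 mol O2; 35.12 mol is available, so C is limiting.
n(O2) consumed = (1/1) × 16.57 = 16.57 mol; remaining = 35.12 − 16.57 = 18.55 mol
V(O2) = nRT/P = 18.55 × 0.08206 × 766.15 / 8.91 = 130.9 L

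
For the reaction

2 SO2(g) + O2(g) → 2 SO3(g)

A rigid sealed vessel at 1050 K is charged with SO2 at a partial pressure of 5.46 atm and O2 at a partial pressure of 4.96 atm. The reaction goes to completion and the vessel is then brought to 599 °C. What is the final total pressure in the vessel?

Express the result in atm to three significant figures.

At constant V, partial pressures at 1050 K are proportional to moles, so apply stoichiometry directly to pressures.
P(O2) required for 5.46 atm of SO2 = (1/2) × 5.46 = 2.730 atm; available 4.96 atm, so SO2 is limiting.
P(O2) remaining = 4.96 − (1/2) × 5.46 = 2.230 atm
P(gaseous products) = (2)/2 × 5.46 = 5.460 atm
P_total at 1050 K = 2.230 + 5.460 = 7.690 atm
Scaling to 599 °C: P = 7.690 × 872.15/1050 = 6.387 atm

6.39 atm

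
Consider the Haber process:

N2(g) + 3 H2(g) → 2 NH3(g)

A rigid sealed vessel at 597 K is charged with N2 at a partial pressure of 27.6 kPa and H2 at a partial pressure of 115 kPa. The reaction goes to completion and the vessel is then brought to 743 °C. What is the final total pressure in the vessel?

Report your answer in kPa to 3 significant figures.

149 kPa

With V and T fixed, P_i ∝ n_i, so the mole ratios apply directly to partial pressures at 597 K.
P(H2) required for 27.6 kPa of N2 = (3/1) × 27.6 = 82.80 kPa; available 115 kPa, so N2 is limiting.
P(H2) remaining = 115 − (3/1) × 27.6 = 32.20 kPa
P(gaseous products) = (2)/1 × 27.6 = 55.20 kPa
P_total at 597 K = 32.20 + 55.20 = 87.40 kPa
Scaling to 743 °C: P = 87.40 × 1016.15/597 = 148.8 kPa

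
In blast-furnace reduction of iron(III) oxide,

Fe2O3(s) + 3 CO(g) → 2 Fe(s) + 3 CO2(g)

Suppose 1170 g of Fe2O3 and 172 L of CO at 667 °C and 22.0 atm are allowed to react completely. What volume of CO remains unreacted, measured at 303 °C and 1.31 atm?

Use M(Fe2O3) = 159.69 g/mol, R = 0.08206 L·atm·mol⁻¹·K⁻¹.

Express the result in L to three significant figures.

n(Fe2O3) = 1170 / 159.69 = 7.327 mol
n(CO) = PV/RT = (22.0 × 172) / (0.08206 × 940.15) = 49.05 mol
For 7.327 mol Fe2O3, stoichiometry requires (3/1) × 7.327 = 21.98 mol CO; 49.05 mol is available, so Fe2O3 is limiting.
n(CO) consumed = (3/1) × 7.327 = 21.98 mol; remaining = 49.05 − 21.98 = 27.07 mol
V(CO) = nRT/P = 27.07 × 0.08206 × 576.15 / 1.31 = 977.0 L

977 L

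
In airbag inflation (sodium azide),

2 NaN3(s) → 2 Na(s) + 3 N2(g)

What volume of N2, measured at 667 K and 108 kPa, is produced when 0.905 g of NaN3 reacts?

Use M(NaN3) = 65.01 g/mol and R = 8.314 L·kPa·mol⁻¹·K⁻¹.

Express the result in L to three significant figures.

1.07 L

n(NaN3) = 0.9050 / 65.01 = 0.01392 mol
n(N2) = (3/2) × 0.01392 = 0.02088 mol
V = nRT/P = 0.02088 × 8.314 × 667 / 108 = 1.072 L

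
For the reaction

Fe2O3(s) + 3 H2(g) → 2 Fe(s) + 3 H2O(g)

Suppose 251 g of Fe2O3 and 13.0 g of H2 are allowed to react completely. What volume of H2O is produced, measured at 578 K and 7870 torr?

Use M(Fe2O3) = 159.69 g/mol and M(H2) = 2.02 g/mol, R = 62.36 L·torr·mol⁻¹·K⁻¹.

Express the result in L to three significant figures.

21.6 L

n(Fe2O3) = 251 / 159.69 = 1.572 mol
n(H2) = 13.0 / 2.02 = 6.436 mol
For 1.572 mol Fe2O3, stoichiometry requires (3/1) × 1.572 = 4.716 mol H2; 6.436 mol is available, so Fe2O3 is limiting.
n(H2O) = (3/1) × 1.572 = 4.716 mol
V(H2O) = nRT/P = 4.716 × 62.36 × 578 / 7870 = 21.60 L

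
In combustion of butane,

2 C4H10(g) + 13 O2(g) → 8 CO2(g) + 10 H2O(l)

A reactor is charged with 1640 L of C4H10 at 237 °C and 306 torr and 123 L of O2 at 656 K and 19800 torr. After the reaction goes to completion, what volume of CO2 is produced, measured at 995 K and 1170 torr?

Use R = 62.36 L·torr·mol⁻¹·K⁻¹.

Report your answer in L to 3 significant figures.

1940 L

n(C4H10) = PV/RT = (306 × 1640) / (62.36 × 510.15) = 15.77 mol
n(O2) = PV/RT = (19800 × 123) / (62.36 × 656) = 59.53 mol
For 15.77 mol C4H10, stoichiometry requires (13/2) × 15.77 = 102.5 mol O2; 59.53 mol is available, so O2 is limiting.
n(CO2) = (8/13) × 59.53 = 36.63 mol
V(CO2) = nRT/P = 36.63 × 62.36 × 995 / 1170 = 1943 L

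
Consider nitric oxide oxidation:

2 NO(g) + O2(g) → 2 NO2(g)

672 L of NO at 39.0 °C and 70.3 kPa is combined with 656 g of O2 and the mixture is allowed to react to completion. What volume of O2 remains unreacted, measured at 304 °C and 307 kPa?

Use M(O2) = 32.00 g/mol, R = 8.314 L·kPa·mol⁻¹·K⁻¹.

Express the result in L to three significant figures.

178 L

n(NO) = PV/RT = (70.3 × 672) / (8.314 × 312.15) = 18.20 mol
n(O2) = 656 / 32.00 = 20.50 mol
For 18.20 mol NO, stoichiometry requires (1/2) × 18.20 = 9.100 mol O2; 20.50 mol is available, so NO is limiting.
n(O2) consumed = (1/2) × 18.20 = 9.100 mol; remaining = 20.50 − 9.100 = 11.40 mol
V(O2) = nRT/P = 11.40 × 8.314 × 577.15 / 307 = 178.2 L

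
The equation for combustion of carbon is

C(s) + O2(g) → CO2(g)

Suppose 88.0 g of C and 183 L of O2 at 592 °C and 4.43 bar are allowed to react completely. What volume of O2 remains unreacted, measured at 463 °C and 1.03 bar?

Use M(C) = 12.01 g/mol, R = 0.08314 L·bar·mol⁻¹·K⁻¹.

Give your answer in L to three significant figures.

n(C) = 88.0 / 12.01 = 7.327 mol
n(O2) = PV/RT = (4.43 × 183) / (0.08314 × 865.15) = 11.27 mol
For 7.327 mol C, stoichiometry requires (1/1) × 7.327 = 7.327 mol O2; 11.27 mol is available, so C is limiting.
n(O2) consumed = (1/1) × 7.327 = 7.327 mol; remaining = 11.27 − 7.327 = 3.943 mol
V(O2) = nRT/P = 3.943 × 0.08314 × 736.15 / 1.03 = 234.3 L

234 L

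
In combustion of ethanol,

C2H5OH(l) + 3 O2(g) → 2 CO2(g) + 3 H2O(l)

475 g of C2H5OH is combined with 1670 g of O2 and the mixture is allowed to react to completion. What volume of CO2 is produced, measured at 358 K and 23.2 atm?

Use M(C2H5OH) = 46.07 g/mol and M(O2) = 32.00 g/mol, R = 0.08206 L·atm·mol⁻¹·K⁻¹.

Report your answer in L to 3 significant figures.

26.1 L

n(C2H5OH) = 475 / 46.07 = 10.31 mol
n(O2) = 1670 / 32.00 = 52.19 mol
For 10.31 mol C2H5OH, stoichiometry requires (3/1) × 10.31 = 30.93 mol O2; 52.19 mol is available, so C2H5OH is limiting.
n(CO2) = (2/1) × 10.31 = 20.62 mol
V(CO2) = nRT/P = 20.62 × 0.08206 × 358 / 23.2 = 26.11 L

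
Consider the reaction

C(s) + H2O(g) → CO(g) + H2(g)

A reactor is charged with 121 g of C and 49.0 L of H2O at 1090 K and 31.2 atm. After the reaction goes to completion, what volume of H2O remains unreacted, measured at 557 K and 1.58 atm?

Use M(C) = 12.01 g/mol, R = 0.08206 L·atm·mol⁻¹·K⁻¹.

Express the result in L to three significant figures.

203 L

n(C) = 121 / 12.01 = 10.07 mol
n(H2O) = PV/RT = (31.2 × 49.0) / (0.08206 × 1090) = 17.09 mol
For 10.07 mol C, stoichiometry requires (1/1) × 10.07 = 10.07 mol H2O; 17.09 mol is available, so C is limiting.
n(H2O) consumed = (1/1) × 10.07 = 10.07 mol; remaining = 17.09 − 10.07 = 7.020 mol
V(H2O) = nRT/P = 7.020 × 0.08206 × 557 / 1.58 = 203.1 L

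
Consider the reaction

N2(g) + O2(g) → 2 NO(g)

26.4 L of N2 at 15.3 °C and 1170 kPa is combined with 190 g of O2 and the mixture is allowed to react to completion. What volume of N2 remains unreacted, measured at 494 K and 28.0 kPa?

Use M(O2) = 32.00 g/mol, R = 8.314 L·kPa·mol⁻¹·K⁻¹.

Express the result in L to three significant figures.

n(N2) = PV/RT = (1170 × 26.4) / (8.314 × 288.45) = 12.88 mol
n(O2) = 190 / 32.00 = 5.938 mol
For 12.88 mol N2, stoichiometry requires (1/1) × 12.88 = 12.88 mol O2; 5.938 mol is available, so O2 is limiting.
n(N2) consumed = (1/1) × 5.938 = 5.938 mol; remaining = 12.88 − 5.938 = 6.942 mol
V(N2) = nRT/P = 6.942 × 8.314 × 494 / 28.0 = 1018 L

1020 L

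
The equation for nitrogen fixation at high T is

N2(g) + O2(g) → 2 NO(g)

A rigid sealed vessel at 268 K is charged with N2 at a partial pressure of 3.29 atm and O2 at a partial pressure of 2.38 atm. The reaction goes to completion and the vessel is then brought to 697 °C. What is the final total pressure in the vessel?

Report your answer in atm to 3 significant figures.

20.5 atm

Because the vessel is rigid and T is held at 268 K, work the stoichiometry in partial pressures (P_i = n_iRT/V).
P(O2) required for 3.29 atm of N2 = (1/1) × 3.29 = 3.290 atm; available 2.38 atm, so O2 is limiting.
P(N2) remaining = 3.29 − (1/1) × 2.38 = 0.9100 atm
P(gaseous products) = (2)/1 × 2.38 = 4.760 atm
P_total at 268 K = 0.9100 + 4.760 = 5.670 atm
Scaling to 697 °C: P = 5.670 × 970.15/268 = 20.53 atm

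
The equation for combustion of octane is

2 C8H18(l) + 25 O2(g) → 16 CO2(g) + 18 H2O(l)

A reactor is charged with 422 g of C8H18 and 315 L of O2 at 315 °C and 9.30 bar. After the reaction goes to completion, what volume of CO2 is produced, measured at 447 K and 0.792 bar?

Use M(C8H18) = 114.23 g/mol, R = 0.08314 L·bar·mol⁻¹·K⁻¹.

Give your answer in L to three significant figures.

1390 L

n(C8H18) = 422 / 114.23 = 3.694 mol
n(O2) = PV/RT = (9.30 × 315) / (0.08314 × 588.15) = 59.91 mol
For 3.694 mol C8H18, stoichiometry requires (25/2) × 3.694 = 46.17 mol O2; 59.91 mol is available, so C8H18 is limiting.
n(CO2) = (16/2) × 3.694 = 29.55 mol
V(CO2) = nRT/P = 29.55 × 0.08314 × 447 / 0.792 = 1387 L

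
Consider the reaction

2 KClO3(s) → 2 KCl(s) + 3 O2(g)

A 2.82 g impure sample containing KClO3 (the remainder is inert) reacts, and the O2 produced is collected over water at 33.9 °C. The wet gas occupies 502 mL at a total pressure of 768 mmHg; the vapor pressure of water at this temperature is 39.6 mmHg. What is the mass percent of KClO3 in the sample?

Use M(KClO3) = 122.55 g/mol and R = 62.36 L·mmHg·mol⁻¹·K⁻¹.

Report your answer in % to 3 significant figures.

P(O2) = 768 − 39.6 = 728.4 mmHg
n(O2) = PV/RT = (728.4 × 0.5020) / (62.36 × 307.05) = 0.01910 mol
n(KClO3) = (2/3) × 0.01910 = 0.01273 mol
m(KClO3) = 0.01273 × 122.55 = 1.560 g
%KClO3 = 1.560 / 2.82 × 100 = 55.32%

55.3 %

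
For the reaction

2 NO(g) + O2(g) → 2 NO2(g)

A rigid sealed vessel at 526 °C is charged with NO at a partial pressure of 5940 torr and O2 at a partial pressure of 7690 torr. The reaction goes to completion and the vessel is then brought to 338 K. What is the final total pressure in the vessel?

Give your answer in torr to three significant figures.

At constant V, partial pressures at 526 °C are proportional to moles, so apply stoichiometry directly to pressures.
P(O2) required for 5940 torr of NO = (1/2) × 5940 = 2970 torr; available 7690 torr, so NO is limiting.
P(O2) remaining = 7690 − (1/2) × 5940 = 4720 torr
P(gaseous products) = (2)/2 × 5940 = 5940 torr
P_total at 526 °C = 4720 + 5940 = 10660 torr
Scaling to 338 K: P = 10660 × 338/799.15 = 4509 torr

4510 torr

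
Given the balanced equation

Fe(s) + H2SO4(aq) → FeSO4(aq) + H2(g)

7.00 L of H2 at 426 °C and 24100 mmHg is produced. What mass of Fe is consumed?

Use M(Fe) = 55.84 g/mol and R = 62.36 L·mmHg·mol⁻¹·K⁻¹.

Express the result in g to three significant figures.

n(H2) = PV/RT = (24100 × 7.00) / (62.36 × 699.15) = 3.869 mol
n(Fe) = (1/1) × 3.869 = 3.869 mol
m(Fe) = 3.869 × 55.84 = 216.0 g

216 g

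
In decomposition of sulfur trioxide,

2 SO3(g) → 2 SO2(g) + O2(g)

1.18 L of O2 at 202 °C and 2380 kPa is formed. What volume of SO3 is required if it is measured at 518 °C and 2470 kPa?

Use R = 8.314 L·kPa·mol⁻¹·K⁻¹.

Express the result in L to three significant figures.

3.79 L

n(O2) = PV/RT = (2380 × 1.18) / (8.314 × 475.15) = 0.7109 mol
n(SO3) = (2/1) × 0.7109 = 1.422 mol
V = nRT/P = 1.422 × 8.314 × 791.15 / 2470 = 3.787 L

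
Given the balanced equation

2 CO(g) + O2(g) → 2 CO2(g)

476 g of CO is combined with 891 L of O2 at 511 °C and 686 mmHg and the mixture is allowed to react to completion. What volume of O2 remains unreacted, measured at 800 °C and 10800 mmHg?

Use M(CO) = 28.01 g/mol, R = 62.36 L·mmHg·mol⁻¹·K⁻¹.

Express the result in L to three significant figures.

24.8 L

n(CO) = 476 / 28.01 = 16.99 mol
n(O2) = PV/RT = (686 × 891) / (62.36 × 784.15) = 12.50 mol
For 16.99 mol CO, stoichiometry requires (1/2) × 16.99 = 8.495 mol O2; 12.50 mol is available, so CO is limiting.
n(O2) consumed = (1/2) × 16.99 = 8.495 mol; remaining = 12.50 − 8.495 = 4.005 mol
V(O2) = nRT/P = 4.005 × 62.36 × 1073.15 / 10800 = 24.82 L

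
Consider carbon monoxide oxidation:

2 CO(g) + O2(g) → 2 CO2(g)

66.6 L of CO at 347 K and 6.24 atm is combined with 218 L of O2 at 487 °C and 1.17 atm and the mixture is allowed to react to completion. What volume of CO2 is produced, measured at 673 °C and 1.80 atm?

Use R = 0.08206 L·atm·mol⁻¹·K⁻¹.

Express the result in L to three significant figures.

n(CO) = PV/RT = (6.24 × 66.6) / (0.08206 × 347) = 14.59 mol
n(O2) = PV/RT = (1.17 × 218) / (0.08206 × 760.15) = 4.089 mol
For 14.59 mol CO, stoichiometry requires (1/2) × 14.59 = 7.295 mol O2; 4.089 mol is available, so O2 is limiting.
n(CO2) = (2/1) × 4.089 = 8.178 mol
V(CO2) = nRT/P = 8.178 × 0.08206 × 946.15 / 1.80 = 352.7 L

353 L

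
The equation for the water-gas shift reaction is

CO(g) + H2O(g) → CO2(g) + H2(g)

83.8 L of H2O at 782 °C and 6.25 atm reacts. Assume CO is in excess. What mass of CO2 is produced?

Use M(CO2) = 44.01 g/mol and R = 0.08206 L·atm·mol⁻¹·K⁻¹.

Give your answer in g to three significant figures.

n(H2O) = PV/RT = (6.25 × 83.8) / (0.08206 × 1055.15) = 6.049 mol
n(CO2) = (1/1) × 6.049 = 6.049 mol
m(CO2) = 6.049 × 44.01 = 266.2 g

266 g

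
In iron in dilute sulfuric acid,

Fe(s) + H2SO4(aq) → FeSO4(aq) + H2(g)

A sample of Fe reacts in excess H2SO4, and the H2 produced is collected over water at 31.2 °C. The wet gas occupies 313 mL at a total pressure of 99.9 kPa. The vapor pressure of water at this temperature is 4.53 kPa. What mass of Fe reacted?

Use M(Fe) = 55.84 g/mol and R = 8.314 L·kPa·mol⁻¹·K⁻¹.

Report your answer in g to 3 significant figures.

P(H2) = 99.9 − 4.53 = 95.37 kPa
n(H2) = PV/RT = (95.37 × 0.3130) / (8.314 × 304.35) = 0.01180 mol
n(Fe) = (1/1) × 0.01180 = 0.01180 mol
m(Fe) = 0.01180 × 55.84 = 0.6589 g

0.659 g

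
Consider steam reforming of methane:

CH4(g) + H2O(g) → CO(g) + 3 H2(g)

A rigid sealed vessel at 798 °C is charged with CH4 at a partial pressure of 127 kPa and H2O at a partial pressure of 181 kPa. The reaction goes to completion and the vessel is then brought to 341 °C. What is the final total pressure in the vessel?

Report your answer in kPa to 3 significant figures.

322 kPa

At constant V, partial pressures at 798 °C are proportional to moles, so apply stoichiometry directly to pressures.
P(H2O) required for 127 kPa of CH4 = (1/1) × 127 = 127.0 kPa; available 181 kPa, so CH4 is limiting.
P(H2O) remaining = 181 − (1/1) × 127 = 54.00 kPa
P(gaseous products) = (1+3)/1 × 127 = 508.0 kPa
P_total at 798 °C = 54.00 + 508.0 = 562.0 kPa
Scaling to 341 °C: P = 562.0 × 614.15/1071.15 = 322.2 kPa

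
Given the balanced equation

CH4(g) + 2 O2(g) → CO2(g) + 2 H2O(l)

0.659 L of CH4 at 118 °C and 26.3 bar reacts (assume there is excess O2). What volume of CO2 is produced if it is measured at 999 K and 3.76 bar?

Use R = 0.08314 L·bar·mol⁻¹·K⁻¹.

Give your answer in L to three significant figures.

n(CH4) = PV/RT = (26.3 × 0.659) / (0.08314 × 391.15) = 0.5330 mol
n(CO2) = (1/1) × 0.5330 = 0.5330 mol
V = nRT/P = 0.5330 × 0.08314 × 999 / 3.76 = 11.77 L

11.8 L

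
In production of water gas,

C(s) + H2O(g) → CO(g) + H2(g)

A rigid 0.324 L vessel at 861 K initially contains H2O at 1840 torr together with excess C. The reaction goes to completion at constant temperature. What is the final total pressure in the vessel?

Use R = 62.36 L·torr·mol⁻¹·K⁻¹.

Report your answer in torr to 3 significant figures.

3680 torr

Rigid vessel, constant T ⇒ P scales with total gas moles (1 → 2).
P_final = (2/1) × 1840 = 3680 torr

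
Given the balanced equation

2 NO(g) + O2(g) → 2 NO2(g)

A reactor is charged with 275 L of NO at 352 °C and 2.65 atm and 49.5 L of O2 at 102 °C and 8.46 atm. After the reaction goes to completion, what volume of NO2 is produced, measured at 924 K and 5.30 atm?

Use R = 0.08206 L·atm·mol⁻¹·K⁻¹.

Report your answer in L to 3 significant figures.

203 L

n(NO) = PV/RT = (2.65 × 275) / (0.08206 × 625.15) = 14.21 mol
n(O2) = PV/RT = (8.46 × 49.5) / (0.08206 × 375.15) = 13.60 mol
For 14.21 mol NO, stoichiometry requires (1/2) × 14.21 = 7.105 mol O2; 13.60 mol is available, so NO is limiting.
n(NO2) = (2/2) × 14.21 = 14.21 mol
V(NO2) = nRT/P = 14.21 × 0.08206 × 924 / 5.30 = 203.3 L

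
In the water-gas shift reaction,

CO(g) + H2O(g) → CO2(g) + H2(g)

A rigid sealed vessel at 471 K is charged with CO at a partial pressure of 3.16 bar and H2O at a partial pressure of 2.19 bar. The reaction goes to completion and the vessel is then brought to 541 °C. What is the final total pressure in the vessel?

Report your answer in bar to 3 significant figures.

9.25 bar

With V and T fixed, P_i ∝ n_i, so the mole ratios apply directly to partial pressures at 471 K.
P(H2O) required for 3.16 bar of CO = (1/1) × 3.16 = 3.160 bar; available 2.19 bar, so H2O is limiting.
P(CO) remaining = 3.16 − (1/1) × 2.19 = 0.9700 bar
P(gaseous products) = (1+1)/1 × 2.19 = 4.380 bar
P_total at 471 K = 0.9700 + 4.380 = 5.350 bar
Scaling to 541 °C: P = 5.350 × 814.15/471 = 9.248 bar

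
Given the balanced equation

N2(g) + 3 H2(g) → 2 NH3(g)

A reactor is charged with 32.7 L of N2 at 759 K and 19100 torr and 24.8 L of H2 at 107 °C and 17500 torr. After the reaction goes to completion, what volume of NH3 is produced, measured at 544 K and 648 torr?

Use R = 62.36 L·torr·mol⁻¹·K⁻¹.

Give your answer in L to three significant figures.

n(N2) = PV/RT = (19100 × 32.7) / (62.36 × 759) = 13.20 mol
n(H2) = PV/RT = (17500 × 24.8) / (62.36 × 380.15) = 18.31 mol
For 13.20 mol N2, stoichiometry requires (3/1) × 13.20 = 39.60 mol H2; 18.31 mol is available, so H2 is limiting.
n(NH3) = (2/3) × 18.31 = 12.21 mol
V(NH3) = nRT/P = 12.21 × 62.36 × 544 / 648 = 639.2 L

639 L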